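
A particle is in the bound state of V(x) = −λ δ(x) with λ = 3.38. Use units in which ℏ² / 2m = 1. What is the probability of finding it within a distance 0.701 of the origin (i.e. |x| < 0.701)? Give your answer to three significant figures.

The normalised bound state is ψ = √κ e^{−κ|x|} with κ = mλ/ℏ² = 1.690.
P(|x| < d) = ∫_{−d}^{d} κ e^{−2κ|x|} dx = 1 − e^{−2κd} = 1 − e^{−2.369} = 0.9065.

P = 0.906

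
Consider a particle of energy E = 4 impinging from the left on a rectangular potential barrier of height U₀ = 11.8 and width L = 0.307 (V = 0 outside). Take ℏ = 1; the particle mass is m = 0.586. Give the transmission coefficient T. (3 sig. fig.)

Since E < U₀ the interior solution is evanescent with decay constant κ = √(2m(U₀ − E))/ℏ = 3.024.
κL = 0.9282, sinh(κL) = 1.067.
Matching ψ, ψ′ at both faces gives T = [1 + U₀² sinh²(κL) / (4E(U₀ − E))]⁻¹ = 1/2.271 = 0.440.

T = 0.440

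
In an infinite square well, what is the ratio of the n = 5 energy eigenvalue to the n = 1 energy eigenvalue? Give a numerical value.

E_n = n²π²ℏ²/(2mL²) so the ratio is n₂²/n₁² = 25/1 = 25.

25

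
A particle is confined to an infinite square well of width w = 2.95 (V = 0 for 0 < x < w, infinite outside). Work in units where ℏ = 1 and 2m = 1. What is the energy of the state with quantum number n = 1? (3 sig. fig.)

E = 1.13

The infinite-well eigenfunctions ψ_n = √(2/w) sin(nπx/w) vanish at both walls, giving E_n = n²π²ℏ²/(2mw²).
E_1 = 1² × π² / (2 × 0.5 × 2.95²) = 1.134.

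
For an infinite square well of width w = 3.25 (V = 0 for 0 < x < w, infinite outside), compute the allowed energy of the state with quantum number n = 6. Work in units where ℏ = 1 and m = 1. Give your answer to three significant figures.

E = 16.8

Requiring ψ(0) = ψ(w) = 0 quantises k = nπ/w, hence E_n = ℏ²k²/2m = n²π²ℏ²/(2mw²).
E_6 = 6² × π² / (2 × 1 × 3.25²) = 16.82.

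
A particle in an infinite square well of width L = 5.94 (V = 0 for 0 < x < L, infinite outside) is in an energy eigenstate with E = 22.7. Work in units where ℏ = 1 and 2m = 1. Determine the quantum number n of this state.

For an infinite well E_n = n²π²ℏ²/(2mL²), so n = (L/πℏ)√(2mE).
n = (5.94/π) × √(2 × 0.5 × 22.7) = 9.008 → n = 9.

n = 9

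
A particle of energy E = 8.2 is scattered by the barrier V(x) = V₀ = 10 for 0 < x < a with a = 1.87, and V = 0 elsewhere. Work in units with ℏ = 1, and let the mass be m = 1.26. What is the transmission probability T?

T = 0.000820

E < V₀: inside the barrier ψ ∝ e^{±κx} with κ = √(2m(V₀ − E))/ℏ = 2.130.
κa = 3.983, sinh(κa) = 26.82.
The exact tunnelling result is T⁻¹ = 1 + V₀² sinh²(κa) / [4E(V₀ − E)] = 1219, so T = 0.000820.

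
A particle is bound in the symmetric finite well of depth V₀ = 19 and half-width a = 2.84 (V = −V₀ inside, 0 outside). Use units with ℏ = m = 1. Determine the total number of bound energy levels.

N = 12

The dimensionless depth is z₀ = a√(2mV₀)/ℏ = 2.84 × √(38.00) = 17.51.
A new bound state (alternating even/odd) appears each time z₀ passes a multiple of π/2, so N = ⌊2z₀/π⌋ + 1 = ⌊11.15⌋ + 1 = 12.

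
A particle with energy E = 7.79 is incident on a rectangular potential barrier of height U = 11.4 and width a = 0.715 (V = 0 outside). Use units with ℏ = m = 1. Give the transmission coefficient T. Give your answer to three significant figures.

T = 0.0719

E < U: inside the barrier ψ ∝ e^{±κx} with κ = √(2m(U − E))/ℏ = 2.687.
κa = 1.921, sinh(κa) = 3.341.
Matching ψ, ψ′ at both faces gives T = [1 + U² sinh²(κa) / (4E(U − E))]⁻¹ = 1/13.90 = 0.0719.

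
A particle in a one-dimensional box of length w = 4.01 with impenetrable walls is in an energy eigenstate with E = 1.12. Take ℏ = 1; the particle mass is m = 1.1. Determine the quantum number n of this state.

For an infinite well E_n = n²π²ℏ²/(2mw²), so n = (w/πℏ)√(2mE).
n = (4.01/π) × √(2 × 1.1 × 1.12) = 2.004 → n = 2.

n = 2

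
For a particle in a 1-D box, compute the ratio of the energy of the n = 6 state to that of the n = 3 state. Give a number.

Since E_n ∝ n², the ratio is (6/3)² = 4.

4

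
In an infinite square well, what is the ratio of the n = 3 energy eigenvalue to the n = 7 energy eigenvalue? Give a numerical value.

E_n = n²π²ℏ²/(2mL²) so the ratio is n₂²/n₁² = 9/49 = 0.183673.

0.183673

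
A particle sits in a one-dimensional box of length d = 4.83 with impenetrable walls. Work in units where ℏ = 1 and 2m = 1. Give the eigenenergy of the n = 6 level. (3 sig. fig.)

The infinite-well eigenfunctions ψ_n = √(2/d) sin(nπx/d) vanish at both walls, giving E_n = n²π²ℏ²/(2md²).
E_6 = 6² × π² / (2 × 0.5 × 4.83²) = 15.23.

E = 15.2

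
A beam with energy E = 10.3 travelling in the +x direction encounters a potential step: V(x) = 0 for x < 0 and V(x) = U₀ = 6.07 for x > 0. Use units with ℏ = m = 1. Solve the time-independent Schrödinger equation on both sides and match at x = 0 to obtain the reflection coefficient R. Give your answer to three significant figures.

On each side the TISE gives plane waves with k = √(2m(E − V))/ℏ: k₁ = √(2·1·10.3) = 4.539, k₂ = √(2·1·4.23) = 2.909.
Continuity of ψ and ψ′ at the step yields the reflection amplitude r = (k₁ − k₂)/(k₁ + k₂) = 0.2189; thus R = |r|² = 0.04791, T = 0.9521.

R = 0.0479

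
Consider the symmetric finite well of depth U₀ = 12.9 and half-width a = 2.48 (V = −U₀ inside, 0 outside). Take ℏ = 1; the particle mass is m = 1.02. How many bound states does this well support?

The dimensionless depth is z₀ = a√(2mU₀)/ℏ = 2.48 × √(26.32) = 12.72.
The even/odd transcendental equations gain one root per π/2 in z₀, giving N = 1 + ⌊2z₀/π⌋ = 1 + ⌊8.099⌋ = 9.

N = 9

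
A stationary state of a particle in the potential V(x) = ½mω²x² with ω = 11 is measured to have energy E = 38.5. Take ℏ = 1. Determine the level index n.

n = 3

E_n = ℏω(n + ½) ⇒ n = E/(ℏω) − ½ = 38.5/11 − 0.5 = 3.000 → n = 3.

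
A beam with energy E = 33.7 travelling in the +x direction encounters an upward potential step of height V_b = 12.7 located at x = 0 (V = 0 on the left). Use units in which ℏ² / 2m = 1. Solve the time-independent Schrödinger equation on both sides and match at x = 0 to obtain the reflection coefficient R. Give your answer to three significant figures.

The wavenumbers are k₁ = √(2mE)/ℏ = 5.805 on the left and k₂ = √(2m(E − V_b))/ℏ = 4.583 on the right.
Matching ψ and ψ′ at x = 0 gives r = (k₁ − k₂)/(k₁ + k₂), so R = r² = 0.01385 and T = 1 − R = 0.9861.

R = 0.0139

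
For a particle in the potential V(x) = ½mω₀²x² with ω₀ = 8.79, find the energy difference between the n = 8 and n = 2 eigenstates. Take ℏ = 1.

E_n = ℏω₀(n + ½), so ΔE = (8 − 2) ℏω₀ = 6 × 8.79 = 52.74.

ΔE = 52.7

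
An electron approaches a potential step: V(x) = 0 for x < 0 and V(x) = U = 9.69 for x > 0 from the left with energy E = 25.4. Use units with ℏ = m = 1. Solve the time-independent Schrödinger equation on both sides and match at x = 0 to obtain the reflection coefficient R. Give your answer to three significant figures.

The wavenumbers are k₁ = √(2mE)/ℏ = 7.127 on the left and k₂ = √(2m(E − U))/ℏ = 5.605 on the right.
Continuity of ψ and ψ′ at the step yields the reflection amplitude r = (k₁ − k₂)/(k₁ + k₂) = 0.1195; thus R = |r|² = 0.01429, T = 0.9857.

R = 0.0143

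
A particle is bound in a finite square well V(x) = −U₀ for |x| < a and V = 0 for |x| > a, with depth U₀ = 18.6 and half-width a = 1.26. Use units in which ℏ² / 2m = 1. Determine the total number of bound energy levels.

The dimensionless depth is z₀ = a√(2mU₀)/ℏ = 1.26 × √(18.60) = 5.434.
The even/odd transcendental equations gain one root per π/2 in z₀, giving N = 1 + ⌊2z₀/π⌋ = 1 + ⌊3.459⌋ = 4.

N = 4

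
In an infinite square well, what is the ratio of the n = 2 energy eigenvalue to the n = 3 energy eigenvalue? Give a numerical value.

E_n = n²π²ℏ²/(2mL²) so the ratio is n₂²/n₁² = 4/9 = 0.444444.

0.444444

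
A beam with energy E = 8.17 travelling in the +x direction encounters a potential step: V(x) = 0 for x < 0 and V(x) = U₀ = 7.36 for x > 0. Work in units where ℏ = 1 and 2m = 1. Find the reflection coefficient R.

R = 0.272

On each side the TISE gives plane waves with k = √(2m(E − V))/ℏ: k₁ = √(2·½·8.17) = 2.858, k₂ = √(2·½·0.81) = 0.9000.
Matching ψ and ψ′ at x = 0 gives r = (k₁ − k₂)/(k₁ + k₂), so R = r² = 0.2715 and T = 1 − R = 0.7285.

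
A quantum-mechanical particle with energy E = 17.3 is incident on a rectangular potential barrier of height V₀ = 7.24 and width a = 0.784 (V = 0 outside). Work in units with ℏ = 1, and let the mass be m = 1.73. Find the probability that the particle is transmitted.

Above the barrier the interior wavenumber is k₂ = √(2m(E − V₀))/ℏ = 5.900, giving phase k₂a = 4.625.
T = [1 + V₀² sin²(k₂a) / (4E(E − V₀))]⁻¹ = 1/1.075 = 0.930.

T = 0.930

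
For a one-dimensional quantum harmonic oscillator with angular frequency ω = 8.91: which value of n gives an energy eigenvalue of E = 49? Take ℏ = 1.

Invert E_n = (n + ½)ℏω: n = E/ℏω − ½ = 4.999, so n = 5.

n = 5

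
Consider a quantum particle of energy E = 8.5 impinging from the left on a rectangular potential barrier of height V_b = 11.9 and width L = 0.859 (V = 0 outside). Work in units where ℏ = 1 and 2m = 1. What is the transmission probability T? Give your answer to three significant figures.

Since E < V_b the interior solution is evanescent with decay constant κ = √(2m(V_b − E))/ℏ = 1.844.
κL = 1.584, sinh(κL) = 2.334.
The exact tunnelling result is T⁻¹ = 1 + V_b² sinh²(κL) / [4E(V_b − E)] = 7.676, so T = 0.130.

T = 0.130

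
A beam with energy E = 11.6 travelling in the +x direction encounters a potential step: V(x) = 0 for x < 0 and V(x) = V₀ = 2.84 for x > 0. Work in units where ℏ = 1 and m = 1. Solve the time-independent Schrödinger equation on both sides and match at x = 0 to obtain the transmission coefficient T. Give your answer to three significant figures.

The wavenumbers are k₁ = √(2mE)/ℏ = 4.817 on the left and k₂ = √(2m(E − V₀))/ℏ = 4.186 on the right.
Continuity of ψ and ψ′ at the step yields the reflection amplitude r = (k₁ − k₂)/(k₁ + k₂) = 0.07009; thus R = |r|² = 0.004912, T = 0.9951.

T = 0.995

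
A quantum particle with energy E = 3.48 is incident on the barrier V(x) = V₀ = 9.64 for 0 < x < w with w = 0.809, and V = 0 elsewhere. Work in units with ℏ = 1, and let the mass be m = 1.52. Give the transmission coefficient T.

T = 0.00335

E < V₀: inside the barrier ψ ∝ e^{±κx} with κ = √(2m(V₀ − E))/ℏ = 4.327.
κw = 3.501, sinh(κw) = 16.56.
The exact tunnelling result is T⁻¹ = 1 + V₀² sinh²(κw) / [4E(V₀ − E)] = 298.1, so T = 0.00335.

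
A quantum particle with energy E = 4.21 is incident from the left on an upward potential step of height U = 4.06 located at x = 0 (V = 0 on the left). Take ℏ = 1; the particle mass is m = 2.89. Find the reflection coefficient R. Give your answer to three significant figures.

R = 0.466

The wavenumbers are k₁ = √(2mE)/ℏ = 4.933 on the left and k₂ = √(2m(E − U))/ℏ = 0.9311 on the right.
Matching ψ and ψ′ at x = 0 gives r = (k₁ − k₂)/(k₁ + k₂), so R = r² = 0.4657 and T = 1 − R = 0.5343.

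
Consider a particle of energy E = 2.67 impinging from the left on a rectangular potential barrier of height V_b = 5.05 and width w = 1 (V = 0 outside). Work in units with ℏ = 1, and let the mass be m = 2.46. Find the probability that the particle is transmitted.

Since E < V_b the interior solution is evanescent with decay constant κ = √(2m(V_b − E))/ℏ = 3.422.
κw = 3.422, sinh(κw) = 15.30.
Matching ψ, ψ′ at both faces gives T = [1 + V_b² sinh²(κw) / (4E(V_b − E))]⁻¹ = 1/235.8 = 0.00424.

T = 0.00424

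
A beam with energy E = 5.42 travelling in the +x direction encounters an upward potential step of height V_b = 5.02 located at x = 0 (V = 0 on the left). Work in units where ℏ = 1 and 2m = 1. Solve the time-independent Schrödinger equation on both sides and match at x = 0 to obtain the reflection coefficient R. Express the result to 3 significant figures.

R = 0.328

On each side the TISE gives plane waves with k = √(2m(E − V))/ℏ: k₁ = √(2·½·5.42) = 2.328, k₂ = √(2·½·0.4) = 0.6325.
Matching ψ and ψ′ at x = 0 gives r = (k₁ − k₂)/(k₁ + k₂), so R = r² = 0.3280 and T = 1 − R = 0.6720.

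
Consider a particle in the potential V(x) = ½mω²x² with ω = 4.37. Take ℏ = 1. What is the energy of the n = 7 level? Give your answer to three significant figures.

The oscillator eigenvalues are E_n = ℏω(n + ½), so E_7 = 4.37 × 7.5 = 32.78.

E = 32.8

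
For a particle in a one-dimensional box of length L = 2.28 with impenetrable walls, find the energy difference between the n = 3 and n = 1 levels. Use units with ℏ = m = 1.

ΔE = 7.59

E_n = n²π²ℏ²/(2mL²), so ΔE = (3² − 1²) π²ℏ²/(2mL²).
ΔE = 8 × π² / (2 × 1 × 2.28²) = 7.594.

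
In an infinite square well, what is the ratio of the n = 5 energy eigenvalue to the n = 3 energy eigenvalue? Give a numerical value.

E_n = n²π²ℏ²/(2mL²) so the ratio is n₂²/n₁² = 25/9 = 2.77778.

2.77778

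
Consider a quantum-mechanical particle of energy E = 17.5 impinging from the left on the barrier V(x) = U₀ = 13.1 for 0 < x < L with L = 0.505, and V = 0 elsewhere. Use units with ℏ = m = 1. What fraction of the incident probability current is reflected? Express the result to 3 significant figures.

R = 0.357

E > U₀: inside the barrier k₂ = √(2m(E − U₀))/ℏ = 2.966, k₂L = 1.498.
Matching at both interfaces gives T⁻¹ = 1 + U₀² sin²(k₂L) / [4E(E − U₀)] = 1.554, hence T = 0.643.
R = 1 − T = 0.357.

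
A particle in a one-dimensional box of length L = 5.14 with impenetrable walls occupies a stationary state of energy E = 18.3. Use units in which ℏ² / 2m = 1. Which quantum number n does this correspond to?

n = 7

For an infinite well E_n = n²π²ℏ²/(2mL²), so n = (L/πℏ)√(2mE).
n = (5.14/π) × √(2 × 0.5 × 18.3) = 6.999 → n = 7.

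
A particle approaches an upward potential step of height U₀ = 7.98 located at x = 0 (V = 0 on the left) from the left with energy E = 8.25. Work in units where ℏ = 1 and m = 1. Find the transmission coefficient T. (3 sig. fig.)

On each side the TISE gives plane waves with k = √(2m(E − V))/ℏ: k₁ = √(2·1·8.25) = 4.062, k₂ = √(2·1·0.27) = 0.7348.
Matching ψ and ψ′ at x = 0 gives r = (k₁ − k₂)/(k₁ + k₂), so R = r² = 0.4811 and T = 1 − R = 0.5189.

T = 0.519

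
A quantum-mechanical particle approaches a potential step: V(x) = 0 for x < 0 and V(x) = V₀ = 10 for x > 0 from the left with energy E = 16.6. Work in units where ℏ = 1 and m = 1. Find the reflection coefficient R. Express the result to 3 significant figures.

R = 0.0513

On each side the TISE gives plane waves with k = √(2m(E − V))/ℏ: k₁ = √(2·1·16.6) = 5.762, k₂ = √(2·1·6.6) = 3.633.
Continuity of ψ and ψ′ at the step yields the reflection amplitude r = (k₁ − k₂)/(k₁ + k₂) = 0.2266; thus R = |r|² = 0.05134, T = 0.9487.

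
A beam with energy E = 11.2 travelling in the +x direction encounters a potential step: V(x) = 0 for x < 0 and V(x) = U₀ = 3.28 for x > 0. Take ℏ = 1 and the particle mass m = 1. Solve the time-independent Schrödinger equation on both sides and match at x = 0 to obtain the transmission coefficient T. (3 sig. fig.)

T = 0.993

The wavenumbers are k₁ = √(2mE)/ℏ = 4.733 on the left and k₂ = √(2m(E − U₀))/ℏ = 3.980 on the right.
Matching ψ and ψ′ at x = 0 gives r = (k₁ − k₂)/(k₁ + k₂), so R = r² = 0.007467 and T = 1 − R = 0.9925.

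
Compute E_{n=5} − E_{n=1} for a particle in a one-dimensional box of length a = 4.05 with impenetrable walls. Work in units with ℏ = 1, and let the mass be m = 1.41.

ΔE = 5.12

E_n = n²π²ℏ²/(2ma²), so ΔE = (5² − 1²) π²ℏ²/(2ma²).
ΔE = 24 × π² / (2 × 1.41 × 4.05²) = 5.121.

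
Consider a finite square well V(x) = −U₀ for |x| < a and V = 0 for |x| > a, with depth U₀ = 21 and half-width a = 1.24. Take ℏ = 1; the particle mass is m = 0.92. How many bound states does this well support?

Define the well-strength parameter z₀ = (a/ℏ)√(2mU₀) = 1.24 × √(2·0.92·21) = 7.708.
The even/odd transcendental equations gain one root per π/2 in z₀, giving N = 1 + ⌊2z₀/π⌋ = 1 + ⌊4.907⌋ = 5.

N = 5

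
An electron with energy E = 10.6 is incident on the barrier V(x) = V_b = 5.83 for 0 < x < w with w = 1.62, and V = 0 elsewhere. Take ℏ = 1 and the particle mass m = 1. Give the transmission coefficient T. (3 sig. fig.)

T = 0.866

Above the barrier the interior wavenumber is k₂ = √(2m(E − V_b))/ℏ = 3.089, giving phase k₂w = 5.004.
Matching at both interfaces gives T⁻¹ = 1 + V_b² sin²(k₂w) / [4E(E − V_b)] = 1.154, hence T = 0.866.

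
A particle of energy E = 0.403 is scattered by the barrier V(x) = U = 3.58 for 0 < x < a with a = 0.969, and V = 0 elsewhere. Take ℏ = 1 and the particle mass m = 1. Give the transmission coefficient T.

T = 0.0121

E < U: inside the barrier ψ ∝ e^{±κx} with κ = √(2m(U − E))/ℏ = 2.521.
κa = 2.443, sinh(κa) = 5.708.
The exact tunnelling result is T⁻¹ = 1 + U² sinh²(κa) / [4E(U − E)] = 82.53, so T = 0.0121.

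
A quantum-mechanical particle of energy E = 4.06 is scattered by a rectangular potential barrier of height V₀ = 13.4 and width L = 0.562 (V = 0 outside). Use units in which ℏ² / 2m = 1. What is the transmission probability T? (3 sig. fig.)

T = 0.104

Since E < V₀ the interior solution is evanescent with decay constant κ = √(2m(V₀ − E))/ℏ = 3.056.
κL = 1.718, sinh(κL) = 2.696.
The exact tunnelling result is T⁻¹ = 1 + V₀² sinh²(κL) / [4E(V₀ − E)] = 9.602, so T = 0.104.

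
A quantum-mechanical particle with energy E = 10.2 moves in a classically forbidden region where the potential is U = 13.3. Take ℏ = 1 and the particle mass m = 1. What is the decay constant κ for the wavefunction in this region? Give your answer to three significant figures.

Since E < U the TISE in this region is ψ'' = κ²ψ with κ = √(2m(U − E))/ℏ.
κ = √(2 × 1 × 3.1) = 2.490.

κ = 2.49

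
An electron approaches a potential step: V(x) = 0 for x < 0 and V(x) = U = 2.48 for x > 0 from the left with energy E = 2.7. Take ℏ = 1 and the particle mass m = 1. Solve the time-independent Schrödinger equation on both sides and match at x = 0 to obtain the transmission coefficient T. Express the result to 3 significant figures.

T = 0.691

The wavenumbers are k₁ = √(2mE)/ℏ = 2.324 on the left and k₂ = √(2m(E − U))/ℏ = 0.6633 on the right.
Continuity of ψ and ψ′ at the step yields the reflection amplitude r = (k₁ − k₂)/(k₁ + k₂) = 0.5559; thus R = |r|² = 0.3090, T = 0.6910.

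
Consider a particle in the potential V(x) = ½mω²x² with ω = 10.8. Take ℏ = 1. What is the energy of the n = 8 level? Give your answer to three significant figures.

E = 91.8

Using E_n = (n + ½)ℏω: E_8 = 8.5 × 10.8 = 91.80.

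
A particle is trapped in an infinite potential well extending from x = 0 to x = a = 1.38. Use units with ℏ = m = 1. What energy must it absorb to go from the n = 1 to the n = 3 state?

E_n = n²π²ℏ²/(2ma²), so ΔE = (3² − 1²) π²ℏ²/(2ma²).
ΔE = 8 × π² / (2 × 1 × 1.38²) = 20.73.

ΔE = 20.7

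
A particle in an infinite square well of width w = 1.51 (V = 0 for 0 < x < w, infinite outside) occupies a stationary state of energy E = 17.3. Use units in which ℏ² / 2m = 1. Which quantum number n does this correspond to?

From E_n = n²π²ℏ²/(2mw²) invert to n = √(2mw²E)/(πℏ).
n = (1.51/π) × √(2 × 0.5 × 17.3) = 1.999 → n = 2.

n = 2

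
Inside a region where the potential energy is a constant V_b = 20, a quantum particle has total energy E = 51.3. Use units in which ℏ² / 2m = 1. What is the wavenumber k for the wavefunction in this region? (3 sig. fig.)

k = 5.59

With E > V_b the solution is oscillatory, ψ ∝ e^{±ikx} with k = √(2m(E − V_b))/ℏ.
k = √(2 × 0.5 × 31.3) = 5.595.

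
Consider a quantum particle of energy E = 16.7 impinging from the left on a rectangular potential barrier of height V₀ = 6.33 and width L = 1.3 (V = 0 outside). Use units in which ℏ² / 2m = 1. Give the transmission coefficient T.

T = 0.959

E > V₀: inside the barrier k₂ = √(2m(E − V₀))/ℏ = 3.220, k₂L = 4.186.
Matching at both interfaces gives T⁻¹ = 1 + V₀² sin²(k₂L) / [4E(E − V₀)] = 1.043, hence T = 0.959.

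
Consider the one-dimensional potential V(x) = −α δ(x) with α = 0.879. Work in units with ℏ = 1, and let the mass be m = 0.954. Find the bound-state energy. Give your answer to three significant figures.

The bound state is ψ(x) = √κ e^{−κ|x|}. The derivative jump ψ'(0⁺) − ψ'(0⁻) = −(2mα/ℏ²)ψ(0) fixes κ = mα/ℏ² = 0.8386.
Then E = −ℏ²κ²/(2m) = −mα²/(2ℏ²) = -0.3685.

E = -0.369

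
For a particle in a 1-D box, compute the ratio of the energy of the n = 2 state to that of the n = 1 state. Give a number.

4

Since E_n ∝ n², the ratio is (2/1)² = 4.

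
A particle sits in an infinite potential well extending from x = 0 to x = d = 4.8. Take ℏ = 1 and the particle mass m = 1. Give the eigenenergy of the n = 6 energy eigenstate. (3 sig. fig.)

Requiring ψ(0) = ψ(d) = 0 quantises k = nπ/d, hence E_n = ℏ²k²/2m = n²π²ℏ²/(2md²).
E_6 = 6² × π² / (2 × 1 × 4.8²) = 7.711.

E = 7.71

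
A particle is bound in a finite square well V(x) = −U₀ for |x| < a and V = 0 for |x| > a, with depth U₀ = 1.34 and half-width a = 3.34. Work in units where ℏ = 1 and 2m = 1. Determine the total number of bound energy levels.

N = 3

The dimensionless depth is z₀ = a√(2mU₀)/ℏ = 3.34 × √(1.340) = 3.866.
The even/odd transcendental equations gain one root per π/2 in z₀, giving N = 1 + ⌊2z₀/π⌋ = 1 + ⌊2.461⌋ = 3.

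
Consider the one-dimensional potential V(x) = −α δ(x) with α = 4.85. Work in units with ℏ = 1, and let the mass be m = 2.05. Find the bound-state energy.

E = -24.1

For x ≠ 0 the bound state is ψ ∝ e^{−κ|x|}; integrating the TISE across the delta gives the cusp condition 2κ = 2mα/ℏ², so κ = 9.943.
Then E = −ℏ²κ²/(2m) = −mα²/(2ℏ²) = -24.11.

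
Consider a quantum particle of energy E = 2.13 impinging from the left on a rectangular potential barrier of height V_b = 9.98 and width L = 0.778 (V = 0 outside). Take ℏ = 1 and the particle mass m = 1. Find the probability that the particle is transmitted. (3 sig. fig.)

E < V_b: inside the barrier ψ ∝ e^{±κx} with κ = √(2m(V_b − E))/ℏ = 3.962.
κL = 3.083, sinh(κL) = 10.89.
The exact tunnelling result is T⁻¹ = 1 + V_b² sinh²(κL) / [4E(V_b − E)] = 177.5, so T = 0.00563.

T = 0.00563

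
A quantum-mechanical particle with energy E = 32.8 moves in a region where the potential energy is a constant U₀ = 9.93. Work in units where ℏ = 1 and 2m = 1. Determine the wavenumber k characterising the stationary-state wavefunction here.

With E > U₀ the solution is oscillatory, ψ ∝ e^{±ikx} with k = √(2m(E − U₀))/ℏ.
k = √(2 × 0.5 × 22.87) = 4.782.

k = 4.78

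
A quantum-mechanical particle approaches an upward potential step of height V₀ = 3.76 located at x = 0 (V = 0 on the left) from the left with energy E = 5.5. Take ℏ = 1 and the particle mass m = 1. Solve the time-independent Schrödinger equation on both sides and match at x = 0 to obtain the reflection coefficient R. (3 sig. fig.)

R = 0.0784

The wavenumbers are k₁ = √(2mE)/ℏ = 3.317 on the left and k₂ = √(2m(E − V₀))/ℏ = 1.865 on the right.
Matching ψ and ψ′ at x = 0 gives r = (k₁ − k₂)/(k₁ + k₂), so R = r² = 0.07842 and T = 1 − R = 0.9216.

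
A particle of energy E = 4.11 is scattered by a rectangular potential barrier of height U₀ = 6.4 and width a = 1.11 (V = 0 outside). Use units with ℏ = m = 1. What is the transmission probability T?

T = 0.0313

E < U₀: inside the barrier ψ ∝ e^{±κx} with κ = √(2m(U₀ − E))/ℏ = 2.140.
κa = 2.376, sinh(κa) = 5.332.
Matching ψ, ψ′ at both faces gives T = [1 + U₀² sinh²(κa) / (4E(U₀ − E))]⁻¹ = 1/31.93 = 0.0313.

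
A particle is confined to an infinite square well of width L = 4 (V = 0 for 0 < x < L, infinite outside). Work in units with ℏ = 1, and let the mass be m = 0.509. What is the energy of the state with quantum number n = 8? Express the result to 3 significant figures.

The infinite-well eigenfunctions ψ_n = √(2/L) sin(nπx/L) vanish at both walls, giving E_n = n²π²ℏ²/(2mL²).
E_8 = 8² × π² / (2 × 0.509 × 4²) = 38.78.

E = 38.8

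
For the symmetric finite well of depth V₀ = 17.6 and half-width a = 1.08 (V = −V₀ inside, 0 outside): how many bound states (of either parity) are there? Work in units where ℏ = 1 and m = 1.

N = 5

Define the well-strength parameter z₀ = (a/ℏ)√(2mV₀) = 1.08 × √(2·1·17.6) = 6.408.
The even/odd transcendental equations gain one root per π/2 in z₀, giving N = 1 + ⌊2z₀/π⌋ = 1 + ⌊4.079⌋ = 5.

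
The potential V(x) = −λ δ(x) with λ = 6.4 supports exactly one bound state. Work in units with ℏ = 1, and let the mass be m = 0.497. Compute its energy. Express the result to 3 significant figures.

E = -10.2

For x ≠ 0 the bound state is ψ ∝ e^{−κ|x|}; integrating the TISE across the delta gives the cusp condition 2κ = 2mλ/ℏ², so κ = 3.181.
Then E = −ℏ²κ²/(2m) = −mλ²/(2ℏ²) = -10.18.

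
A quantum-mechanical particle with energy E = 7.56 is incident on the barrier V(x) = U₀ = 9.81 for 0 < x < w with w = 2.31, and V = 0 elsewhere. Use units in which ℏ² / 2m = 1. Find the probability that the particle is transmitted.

T = 0.00276

Since E < U₀ the interior solution is evanescent with decay constant κ = √(2m(U₀ − E))/ℏ = 1.500.
κw = 3.465, sinh(κw) = 15.97.
The exact tunnelling result is T⁻¹ = 1 + U₀² sinh²(κw) / [4E(U₀ − E)] = 361.8, so T = 0.00276.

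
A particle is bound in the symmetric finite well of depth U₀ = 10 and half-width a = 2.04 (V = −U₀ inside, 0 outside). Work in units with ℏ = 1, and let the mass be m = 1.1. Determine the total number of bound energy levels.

Define the well-strength parameter z₀ = (a/ℏ)√(2mU₀) = 2.04 × √(2·1.1·10) = 9.568.
The even/odd transcendental equations gain one root per π/2 in z₀, giving N = 1 + ⌊2z₀/π⌋ = 1 + ⌊6.091⌋ = 7.

N = 7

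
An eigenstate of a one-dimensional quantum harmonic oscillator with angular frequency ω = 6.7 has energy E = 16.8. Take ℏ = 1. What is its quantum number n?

E_n = ℏω(n + ½) ⇒ n = E/(ℏω) − ½ = 16.8/6.7 − 0.5 = 2.007 → n = 2.

n = 2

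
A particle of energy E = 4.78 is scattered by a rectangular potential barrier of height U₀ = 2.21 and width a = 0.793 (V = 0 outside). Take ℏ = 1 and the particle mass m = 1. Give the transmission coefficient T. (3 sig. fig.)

E > U₀: inside the barrier k₂ = √(2m(E − U₀))/ℏ = 2.267, k₂a = 1.798.
Matching at both interfaces gives T⁻¹ = 1 + U₀² sin²(k₂a) / [4E(E − U₀)] = 1.094, hence T = 0.914.

T = 0.914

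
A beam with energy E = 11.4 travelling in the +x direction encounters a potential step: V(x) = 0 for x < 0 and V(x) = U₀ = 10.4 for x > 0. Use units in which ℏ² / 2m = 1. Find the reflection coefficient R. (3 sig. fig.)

The wavenumbers are k₁ = √(2mE)/ℏ = 3.376 on the left and k₂ = √(2m(E − U₀))/ℏ = 1.000 on the right.
Continuity of ψ and ψ′ at the step yields the reflection amplitude r = (k₁ − k₂)/(k₁ + k₂) = 0.5430; thus R = |r|² = 0.2949, T = 0.7051.

R = 0.295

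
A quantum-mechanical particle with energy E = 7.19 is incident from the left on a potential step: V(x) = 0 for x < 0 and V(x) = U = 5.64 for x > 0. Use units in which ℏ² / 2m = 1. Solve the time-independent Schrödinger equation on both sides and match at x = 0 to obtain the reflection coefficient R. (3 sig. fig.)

R = 0.134

The wavenumbers are k₁ = √(2mE)/ℏ = 2.681 on the left and k₂ = √(2m(E − U))/ℏ = 1.245 on the right.
Matching ψ and ψ′ at x = 0 gives r = (k₁ − k₂)/(k₁ + k₂), so R = r² = 0.1338 and T = 1 − R = 0.8662.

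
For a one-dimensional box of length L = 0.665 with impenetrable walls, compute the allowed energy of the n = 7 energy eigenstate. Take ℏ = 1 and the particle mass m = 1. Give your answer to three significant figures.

The infinite-well eigenfunctions ψ_n = √(2/L) sin(nπx/L) vanish at both walls, giving E_n = n²π²ℏ²/(2mL²).
E_7 = 7² × π² / (2 × 1 × 0.665²) = 546.8.

E = 547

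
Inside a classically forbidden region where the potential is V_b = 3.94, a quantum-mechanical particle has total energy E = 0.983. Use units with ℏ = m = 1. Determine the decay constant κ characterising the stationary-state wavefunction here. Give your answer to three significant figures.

Since E < V_b the TISE in this region is ψ'' = κ²ψ with κ = √(2m(V_b − E))/ℏ.
κ = √(2 × 1 × 2.957) = 2.432.

κ = 2.43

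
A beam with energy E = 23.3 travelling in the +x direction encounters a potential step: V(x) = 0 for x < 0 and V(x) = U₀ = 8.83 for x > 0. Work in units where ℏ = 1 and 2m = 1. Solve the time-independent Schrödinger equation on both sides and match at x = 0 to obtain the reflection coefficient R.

On each side the TISE gives plane waves with k = √(2m(E − V))/ℏ: k₁ = √(2·½·23.3) = 4.827, k₂ = √(2·½·14.47) = 3.804.
Matching ψ and ψ′ at x = 0 gives r = (k₁ − k₂)/(k₁ + k₂), so R = r² = 0.01405 and T = 1 − R = 0.9859.

R = 0.0141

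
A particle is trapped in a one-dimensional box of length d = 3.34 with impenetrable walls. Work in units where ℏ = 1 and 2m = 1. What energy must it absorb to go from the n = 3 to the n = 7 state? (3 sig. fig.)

ΔE = 35.4

E_n = n²π²ℏ²/(2md²), so ΔE = (7² − 3²) π²ℏ²/(2md²).
ΔE = 40 × π² / (2 × 0.5 × 3.34²) = 35.39.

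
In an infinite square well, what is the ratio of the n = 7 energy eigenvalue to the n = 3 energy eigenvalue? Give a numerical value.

Since E_n ∝ n², the ratio is (7/3)² = 5.44444.

5.44444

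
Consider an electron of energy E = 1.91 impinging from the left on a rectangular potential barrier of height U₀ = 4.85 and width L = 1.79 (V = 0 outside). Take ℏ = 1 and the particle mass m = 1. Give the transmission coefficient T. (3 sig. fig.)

Since E < U₀ the interior solution is evanescent with decay constant κ = √(2m(U₀ − E))/ℏ = 2.425.
κL = 4.341, sinh(κL) = 38.37.
The exact tunnelling result is T⁻¹ = 1 + U₀² sinh²(κL) / [4E(U₀ − E)] = 1543, so T = 0.000648.

T = 0.000648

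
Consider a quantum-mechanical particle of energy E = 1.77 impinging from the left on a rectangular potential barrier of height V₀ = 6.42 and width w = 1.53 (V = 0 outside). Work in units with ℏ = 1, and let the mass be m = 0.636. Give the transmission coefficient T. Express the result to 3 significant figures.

T = 0.00187

Since E < V₀ the interior solution is evanescent with decay constant κ = √(2m(V₀ − E))/ℏ = 2.432.
κw = 3.721, sinh(κw) = 20.64.
Matching ψ, ψ′ at both faces gives T = [1 + V₀² sinh²(κw) / (4E(V₀ − E))]⁻¹ = 1/534.4 = 0.00187.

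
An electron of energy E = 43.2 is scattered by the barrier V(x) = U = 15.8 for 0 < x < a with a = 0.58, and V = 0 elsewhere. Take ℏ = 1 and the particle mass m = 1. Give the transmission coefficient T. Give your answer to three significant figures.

Above the barrier the interior wavenumber is k₂ = √(2m(E − U))/ℏ = 7.403, giving phase k₂a = 4.294.
T = [1 + U² sin²(k₂a) / (4E(E − U))]⁻¹ = 1/1.044 = 0.958.

T = 0.958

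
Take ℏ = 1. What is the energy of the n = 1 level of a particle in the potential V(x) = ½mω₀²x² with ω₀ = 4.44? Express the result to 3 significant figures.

The oscillator eigenvalues are E_n = ℏω₀(n + ½), so E_1 = 4.44 × 1.5 = 6.660.

E = 6.66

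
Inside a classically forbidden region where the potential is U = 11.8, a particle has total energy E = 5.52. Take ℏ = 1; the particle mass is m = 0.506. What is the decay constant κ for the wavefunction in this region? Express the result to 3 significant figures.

Since E < U the TISE in this region is ψ'' = κ²ψ with κ = √(2m(U − E))/ℏ.
κ = √(2 × 0.506 × 6.28) = 2.521.

κ = 2.52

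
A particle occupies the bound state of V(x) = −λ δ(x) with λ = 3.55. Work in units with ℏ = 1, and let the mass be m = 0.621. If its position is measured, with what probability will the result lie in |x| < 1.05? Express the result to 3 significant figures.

P = 0.990

The normalised bound state is ψ = √κ e^{−κ|x|} with κ = mλ/ℏ² = 2.205.
P(|x| < d) = ∫_{−d}^{d} κ e^{−2κ|x|} dx = 1 − e^{−2κd} = 1 − e^{−4.630} = 0.9902.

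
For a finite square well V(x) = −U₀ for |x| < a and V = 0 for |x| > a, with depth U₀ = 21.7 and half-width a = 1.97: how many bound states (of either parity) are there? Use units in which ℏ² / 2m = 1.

N = 6

The dimensionless depth is z₀ = a√(2mU₀)/ℏ = 1.97 × √(21.70) = 9.177.
A new bound state (alternating even/odd) appears each time z₀ passes a multiple of π/2, so N = ⌊2z₀/π⌋ + 1 = ⌊5.842⌋ + 1 = 6.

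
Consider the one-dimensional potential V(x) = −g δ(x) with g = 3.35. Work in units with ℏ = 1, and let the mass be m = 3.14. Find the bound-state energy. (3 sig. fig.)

The bound state is ψ(x) = √κ e^{−κ|x|}. The derivative jump ψ'(0⁺) − ψ'(0⁻) = −(2mg/ℏ²)ψ(0) fixes κ = mg/ℏ² = 10.52.
Then E = −ℏ²κ²/(2m) = −mg²/(2ℏ²) = -17.62.

E = -17.6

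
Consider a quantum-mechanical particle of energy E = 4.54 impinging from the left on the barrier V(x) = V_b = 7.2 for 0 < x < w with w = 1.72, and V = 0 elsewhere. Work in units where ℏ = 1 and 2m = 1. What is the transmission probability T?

T = 0.0136

Since E < V_b the interior solution is evanescent with decay constant κ = √(2m(V_b − E))/ℏ = 1.631.
κw = 2.805, sinh(κw) = 8.235.
Matching ψ, ψ′ at both faces gives T = [1 + V_b² sinh²(κw) / (4E(V_b − E))]⁻¹ = 1/73.78 = 0.0136.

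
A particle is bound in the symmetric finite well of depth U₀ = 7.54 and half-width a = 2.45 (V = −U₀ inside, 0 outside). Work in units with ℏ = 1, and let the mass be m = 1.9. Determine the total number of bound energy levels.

The dimensionless depth is z₀ = a√(2mU₀)/ℏ = 2.45 × √(28.65) = 13.11.
A new bound state (alternating even/odd) appears each time z₀ passes a multiple of π/2, so N = ⌊2z₀/π⌋ + 1 = ⌊8.349⌋ + 1 = 9.

N = 9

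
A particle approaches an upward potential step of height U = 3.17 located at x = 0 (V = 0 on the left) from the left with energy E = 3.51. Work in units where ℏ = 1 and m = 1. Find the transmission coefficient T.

T = 0.724

On each side the TISE gives plane waves with k = √(2m(E − V))/ℏ: k₁ = √(2·1·3.51) = 2.650, k₂ = √(2·1·0.34) = 0.8246.
Continuity of ψ and ψ′ at the step yields the reflection amplitude r = (k₁ − k₂)/(k₁ + k₂) = 0.5253; thus R = |r|² = 0.2759, T = 0.7241.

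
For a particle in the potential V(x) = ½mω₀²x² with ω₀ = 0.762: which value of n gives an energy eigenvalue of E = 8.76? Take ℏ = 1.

n = 11

E_n = ℏω₀(n + ½) ⇒ n = E/(ℏω₀) − ½ = 8.76/0.762 − 0.5 = 10.996 → n = 11.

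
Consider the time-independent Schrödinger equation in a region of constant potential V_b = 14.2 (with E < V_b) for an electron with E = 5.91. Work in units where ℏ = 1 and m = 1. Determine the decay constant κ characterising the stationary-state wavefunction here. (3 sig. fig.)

κ = 4.07

Since E < V_b the TISE in this region is ψ'' = κ²ψ with κ = √(2m(V_b − E))/ℏ.
κ = √(2 × 1 × 8.29) = 4.072.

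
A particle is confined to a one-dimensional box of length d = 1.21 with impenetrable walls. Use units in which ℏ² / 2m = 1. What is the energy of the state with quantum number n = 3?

Requiring ψ(0) = ψ(d) = 0 quantises k = nπ/d, hence E_n = ℏ²k²/2m = n²π²ℏ²/(2md²).
E_3 = 3² × π² / (2 × 0.5 × 1.21²) = 60.67.

E = 60.7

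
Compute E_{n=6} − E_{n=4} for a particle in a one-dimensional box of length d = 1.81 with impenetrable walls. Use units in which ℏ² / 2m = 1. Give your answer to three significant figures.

E_n = n²π²ℏ²/(2md²), so ΔE = (6² − 4²) π²ℏ²/(2md²).
ΔE = 20 × π² / (2 × 0.5 × 1.81²) = 60.25.

ΔE = 60.3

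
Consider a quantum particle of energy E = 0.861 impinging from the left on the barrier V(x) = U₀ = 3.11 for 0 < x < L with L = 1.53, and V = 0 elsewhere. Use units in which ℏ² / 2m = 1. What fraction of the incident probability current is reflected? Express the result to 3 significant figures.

R = 0.968

E < U₀: inside the barrier ψ ∝ e^{±κx} with κ = √(2m(U₀ − E))/ℏ = 1.500.
κL = 2.294, sinh(κL) = 4.909.
Matching ψ, ψ′ at both faces gives T = [1 + U₀² sinh²(κL) / (4E(U₀ − E))]⁻¹ = 1/31.10 = 0.0322.
R = 1 − T = 0.968.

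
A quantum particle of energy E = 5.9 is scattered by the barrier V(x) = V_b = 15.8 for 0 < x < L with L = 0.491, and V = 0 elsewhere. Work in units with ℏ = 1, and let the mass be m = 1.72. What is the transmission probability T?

Since E < V_b the interior solution is evanescent with decay constant κ = √(2m(V_b − E))/ℏ = 5.836.
κL = 2.865, sinh(κL) = 8.749.
The exact tunnelling result is T⁻¹ = 1 + V_b² sinh²(κL) / [4E(V_b − E)] = 82.79, so T = 0.0121.

T = 0.0121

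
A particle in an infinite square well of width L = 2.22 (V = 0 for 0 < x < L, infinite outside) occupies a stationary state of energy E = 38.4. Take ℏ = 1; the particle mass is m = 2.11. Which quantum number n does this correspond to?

For an infinite well E_n = n²π²ℏ²/(2mL²), so n = (L/πℏ)√(2mE).
n = (2.22/π) × √(2 × 2.11 × 38.4) = 8.995 → n = 9.

n = 9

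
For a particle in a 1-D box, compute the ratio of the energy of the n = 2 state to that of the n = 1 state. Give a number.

4

E_n = n²π²ℏ²/(2mL²) so the ratio is n₂²/n₁² = 4/1 = 4.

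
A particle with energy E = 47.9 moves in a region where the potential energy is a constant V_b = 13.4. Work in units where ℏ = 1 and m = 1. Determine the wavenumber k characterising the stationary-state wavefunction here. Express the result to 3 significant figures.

k = 8.31

With E > V_b the solution is oscillatory, ψ ∝ e^{±ikx} with k = √(2m(E − V_b))/ℏ.
k = √(2 × 1 × 34.5) = 8.307.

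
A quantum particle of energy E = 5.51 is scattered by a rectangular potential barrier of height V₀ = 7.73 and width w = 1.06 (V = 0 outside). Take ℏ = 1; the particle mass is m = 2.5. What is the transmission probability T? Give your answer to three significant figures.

E < V₀: inside the barrier ψ ∝ e^{±κx} with κ = √(2m(V₀ − E))/ℏ = 3.332.
κw = 3.532, sinh(κw) = 17.07.
Matching ψ, ψ′ at both faces gives T = [1 + V₀² sinh²(κw) / (4E(V₀ − E))]⁻¹ = 1/357.0 = 0.00280.

T = 0.00280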